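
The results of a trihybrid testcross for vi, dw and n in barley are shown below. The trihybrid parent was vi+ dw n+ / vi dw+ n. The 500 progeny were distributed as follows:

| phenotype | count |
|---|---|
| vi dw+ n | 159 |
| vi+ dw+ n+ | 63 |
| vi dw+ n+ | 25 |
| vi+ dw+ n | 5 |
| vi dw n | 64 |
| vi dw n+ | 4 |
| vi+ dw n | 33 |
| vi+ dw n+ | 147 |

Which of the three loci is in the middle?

vi

The two rarest classes, vi dw n+ and vi+ dw+ n, are the double crossovers. Comparing them with the parentals, only the vi allele has switched, so vi is the middle locus and the order is dw – vi – n.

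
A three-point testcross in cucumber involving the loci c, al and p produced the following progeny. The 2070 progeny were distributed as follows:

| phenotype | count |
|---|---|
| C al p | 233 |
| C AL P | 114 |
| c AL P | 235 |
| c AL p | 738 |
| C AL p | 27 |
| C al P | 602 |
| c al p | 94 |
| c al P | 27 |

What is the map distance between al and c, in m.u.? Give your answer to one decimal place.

12.7 m.u.

The two most frequent reciprocal classes, c AL p and C al P, are the parental types, so the F1 was c AL p / C al P.
The two rarest classes, C AL p and c al P, are the double crossovers. Comparing them with the parentals, only the c allele has switched, so c is the middle locus and the order is p – c – al.
Crossovers in the c–al interval produce the single-crossover classes c al p and C AL P (94 + 114 = 208) plus the double crossovers (54).
RF(c–al) = (208 + 54) / 2070 = 262/2070 = 0.1266 → 12.7 m.u.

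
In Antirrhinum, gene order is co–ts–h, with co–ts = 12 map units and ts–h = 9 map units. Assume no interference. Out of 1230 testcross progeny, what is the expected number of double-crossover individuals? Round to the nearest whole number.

Map distances give recombination frequencies of 0.120 and 0.090 for the two intervals.
With no interference, expected double-crossover frequency = 0.120 × 0.090 = 0.01080.
Expected number = 0.01080 × 1230 = 13.28 ≈ 13.

13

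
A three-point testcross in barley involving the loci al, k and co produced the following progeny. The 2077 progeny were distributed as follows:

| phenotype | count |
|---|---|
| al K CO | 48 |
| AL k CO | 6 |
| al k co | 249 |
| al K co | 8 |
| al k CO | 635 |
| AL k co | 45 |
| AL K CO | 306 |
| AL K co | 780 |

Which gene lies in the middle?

al

The two most frequent reciprocal classes, al k CO and AL K co, are the parental types, so the F1 was al k CO / AL K co.
The two rarest classes, AL k CO and al K co, are the double crossovers. Comparing them with the parentals, only the al allele has switched, so al is the middle locus and the order is co – al – k.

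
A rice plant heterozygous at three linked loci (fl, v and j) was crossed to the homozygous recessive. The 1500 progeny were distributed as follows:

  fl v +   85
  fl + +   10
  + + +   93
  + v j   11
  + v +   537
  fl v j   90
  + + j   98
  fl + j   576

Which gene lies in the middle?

j

The two most frequent reciprocal classes, fl + j and + v +, are the parental types, so the F1 was fl + j / + v +.
The two rarest classes, fl + + and + v j, are the double crossovers. Comparing them with the parentals, only the j allele has switched, so j is the middle locus and the order is fl – j – v.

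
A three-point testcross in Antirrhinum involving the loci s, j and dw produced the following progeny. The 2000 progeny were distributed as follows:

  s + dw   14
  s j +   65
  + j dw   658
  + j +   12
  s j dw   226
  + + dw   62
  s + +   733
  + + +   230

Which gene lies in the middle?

The two most frequent reciprocal classes, s + + and + j dw, are the parental types, so the F1 was s + + / + j dw.
The two rarest classes, s + dw and + j +, are the double crossovers. Comparing them with the parentals, only the dw allele has switched, so dw is the middle locus and the order is j – dw – s.

dw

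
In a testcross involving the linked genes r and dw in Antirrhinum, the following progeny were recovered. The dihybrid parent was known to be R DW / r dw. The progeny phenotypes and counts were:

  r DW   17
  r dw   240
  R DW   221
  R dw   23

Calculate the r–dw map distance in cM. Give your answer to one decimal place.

The recombinant classes are R dw and r DW: 23 + 17 = 40.
Recombination frequency = 40/501 = 0.0798 ≈ 8.0%, i.e. 8.0 cM.

8.0 cM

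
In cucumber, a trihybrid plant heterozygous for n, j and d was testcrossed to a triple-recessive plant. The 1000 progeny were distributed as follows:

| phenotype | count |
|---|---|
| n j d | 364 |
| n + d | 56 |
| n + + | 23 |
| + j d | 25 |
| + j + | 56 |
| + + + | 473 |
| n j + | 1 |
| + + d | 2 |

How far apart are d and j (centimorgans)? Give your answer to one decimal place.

The two most frequent reciprocal classes, n j d and + + +, are the parental types, so the F1 was n j d / + + +.
The two rarest classes, n j + and + + d, are the double crossovers. Comparing them with the parentals, only the d allele has switched, so d is the middle locus and the order is j – d – n.
Crossovers in the j–d interval produce the single-crossover classes n + d and + j + (56 + 56 = 112) plus the double crossovers (3).
RF(j–d) = (112 + 3) / 1000 = 115/1000 = 0.1150 → 11.5 centimorgans.

11.5 centimorgans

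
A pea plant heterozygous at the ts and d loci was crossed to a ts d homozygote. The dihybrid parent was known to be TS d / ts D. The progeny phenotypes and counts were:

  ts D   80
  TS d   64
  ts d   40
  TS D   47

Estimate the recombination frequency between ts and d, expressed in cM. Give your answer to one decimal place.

37.7 cM

The recombinant classes are TS D and ts d: 47 + 40 = 87.
Recombination frequency = 87/231 = 0.3766 ≈ 37.7%, i.e. 37.7 cM.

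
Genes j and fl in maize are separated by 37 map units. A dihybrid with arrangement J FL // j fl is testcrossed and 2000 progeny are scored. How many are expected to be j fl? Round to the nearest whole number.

A map distance of 37 map units corresponds to a recombination frequency of 0.370.
The F1 is J FL / j fl, so j fl is a parental gamete class with expected frequency (1 − r)/2 = 0.630/2 = 0.3150.
Expected number = 0.3150 × 2000 = 630.00 ≈ 630.

630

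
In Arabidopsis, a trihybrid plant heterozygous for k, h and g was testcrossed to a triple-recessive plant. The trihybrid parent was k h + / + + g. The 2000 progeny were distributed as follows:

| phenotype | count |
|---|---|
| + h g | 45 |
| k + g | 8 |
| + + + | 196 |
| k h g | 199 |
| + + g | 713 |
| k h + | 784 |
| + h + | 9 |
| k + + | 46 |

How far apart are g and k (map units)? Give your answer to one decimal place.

20.6 map units

The two rarest classes, + h + and k + g, are the double crossovers. Comparing them with the parentals, only the k allele has switched, so k is the middle locus and the order is g – k – h.
Crossovers in the g–k interval produce the single-crossover classes k h g and + + + (199 + 196 = 395) plus the double crossovers (17).
RF(g–k) = (395 + 17) / 2000 = 412/2000 = 0.2060 → 20.6 map units.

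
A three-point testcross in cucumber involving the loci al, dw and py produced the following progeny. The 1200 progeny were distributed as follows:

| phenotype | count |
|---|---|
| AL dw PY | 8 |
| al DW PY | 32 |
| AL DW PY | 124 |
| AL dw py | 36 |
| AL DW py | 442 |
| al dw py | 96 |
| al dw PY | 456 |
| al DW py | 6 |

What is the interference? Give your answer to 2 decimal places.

0.12

The two most frequent reciprocal classes, AL DW py and al dw PY, are the parental types, so the F1 was AL DW py / al dw PY.
The two rarest classes, al DW py and AL dw PY, are the double crossovers. Comparing them with the parentals, only the al allele has switched, so al is the middle locus and the order is dw – al – py.
dw–al: (68 + 14)/1200 = 0.0683; al–py: (220 + 14)/1200 = 0.1950.
Expected DCO frequency = 0.0683 × 0.1950 ≈ 0.01332; observed = 14/1200 ≈ 0.01167.
Coefficient of coincidence = 0.01167/0.01332 ≈ 0.88; interference = 1 − 0.88 = 0.12.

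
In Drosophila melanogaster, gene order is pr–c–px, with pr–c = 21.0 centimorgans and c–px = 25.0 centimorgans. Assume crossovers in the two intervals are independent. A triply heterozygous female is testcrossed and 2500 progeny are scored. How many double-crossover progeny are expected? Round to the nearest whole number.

Map distances give recombination frequencies of 0.210 and 0.250 for the two intervals.
With no interference, expected double-crossover frequency = 0.210 × 0.250 = 0.05250.
Expected number = 0.05250 × 2500 = 131.25 ≈ 131.

131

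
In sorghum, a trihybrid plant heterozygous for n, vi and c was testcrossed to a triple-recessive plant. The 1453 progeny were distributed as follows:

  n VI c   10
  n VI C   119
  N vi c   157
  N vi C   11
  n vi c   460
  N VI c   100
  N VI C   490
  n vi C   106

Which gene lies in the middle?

vi

The two most frequent reciprocal classes, N VI C and n vi c, are the parental types, so the F1 was N VI C / n vi c.
The two rarest classes, N vi C and n VI c, are the double crossovers. Comparing them with the parentals, only the vi allele has switched, so vi is the middle locus and the order is c – vi – n.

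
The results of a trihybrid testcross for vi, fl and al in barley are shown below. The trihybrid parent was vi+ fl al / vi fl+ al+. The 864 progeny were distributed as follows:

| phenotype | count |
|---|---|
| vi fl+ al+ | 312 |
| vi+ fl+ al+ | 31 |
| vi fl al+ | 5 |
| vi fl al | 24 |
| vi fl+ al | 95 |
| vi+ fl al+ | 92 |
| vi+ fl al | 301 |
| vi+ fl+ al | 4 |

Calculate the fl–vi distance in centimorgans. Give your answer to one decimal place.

7.4 centimorgans

The two rarest classes, vi+ fl+ al and vi fl al+, are the double crossovers. Comparing them with the parentals, only the fl allele has switched, so fl is the middle locus and the order is al – fl – vi.
Crossovers in the fl–vi interval produce the single-crossover classes vi fl al and vi+ fl+ al+ (24 + 31 = 55) plus the double crossovers (9).
RF(fl–vi) = (55 + 9) / 864 = 64/864 = 0.0741 → 7.4 centimorgans.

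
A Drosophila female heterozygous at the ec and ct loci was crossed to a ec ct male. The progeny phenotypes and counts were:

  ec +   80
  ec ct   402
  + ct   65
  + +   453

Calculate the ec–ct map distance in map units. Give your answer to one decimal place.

14.5 map units

The two most frequent classes, + + (453) and ec ct (402), are the parental types, so the F1 was + + / ec ct.
The recombinant classes are + ct and ec +: 65 + 80 = 145.
Recombination frequency = 145/1000 = 0.1450 ≈ 14.5%, i.e. 14.5 map units.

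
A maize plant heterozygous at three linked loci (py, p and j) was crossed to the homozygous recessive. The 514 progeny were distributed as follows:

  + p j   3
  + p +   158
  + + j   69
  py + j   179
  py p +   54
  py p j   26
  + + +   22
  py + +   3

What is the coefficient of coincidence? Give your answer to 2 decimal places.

0.44

The two most frequent reciprocal classes, + p + and py + j, are the parental types, so the F1 was + p + / py + j.
The two rarest classes, + p j and py + +, are the double crossovers. Comparing them with the parentals, only the j allele has switched, so j is the middle locus and the order is py – j – p.
py–j: (123 + 6)/514 = 0.2510; j–p: (48 + 6)/514 = 0.1051.
Expected DCO frequency = 0.2510 × 0.1051 ≈ 0.02638; observed = 6/514 ≈ 0.01167.
Coefficient of coincidence = 0.01167/0.02638 ≈ 0.44.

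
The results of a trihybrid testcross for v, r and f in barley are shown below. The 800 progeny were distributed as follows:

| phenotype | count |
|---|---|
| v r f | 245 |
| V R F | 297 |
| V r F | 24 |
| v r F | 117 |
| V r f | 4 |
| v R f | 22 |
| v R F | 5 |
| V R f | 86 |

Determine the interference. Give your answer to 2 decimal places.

0.38

The two most frequent reciprocal classes, v r f and V R F, are the parental types, so the F1 was v r f / V R F.
The two rarest classes, V r f and v R F, are the double crossovers. Comparing them with the parentals, only the v allele has switched, so v is the middle locus and the order is f – v – r.
f–v: (203 + 9)/800 = 0.2650; v–r: (46 + 9)/800 = 0.0688.
Expected DCO frequency = 0.2650 × 0.0688 ≈ 0.01823; observed = 9/800 ≈ 0.01125.
Coefficient of coincidence = 0.01125/0.01823 ≈ 0.62; interference = 1 − 0.62 = 0.38.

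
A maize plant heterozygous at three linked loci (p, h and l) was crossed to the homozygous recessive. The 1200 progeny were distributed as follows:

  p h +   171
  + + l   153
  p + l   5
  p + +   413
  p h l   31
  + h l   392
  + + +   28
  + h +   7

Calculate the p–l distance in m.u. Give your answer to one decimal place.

5.9 m.u.

The two most frequent reciprocal classes, + h l and p + +, are the parental types, so the F1 was + h l / p + +.
The two rarest classes, + h + and p + l, are the double crossovers. Comparing them with the parentals, only the l allele has switched, so l is the middle locus and the order is p – l – h.
Crossovers in the p–l interval produce the single-crossover classes p h l and + + + (31 + 28 = 59) plus the double crossovers (12).
RF(p–l) = (59 + 12) / 1200 = 71/1200 = 0.0592 → 5.9 m.u.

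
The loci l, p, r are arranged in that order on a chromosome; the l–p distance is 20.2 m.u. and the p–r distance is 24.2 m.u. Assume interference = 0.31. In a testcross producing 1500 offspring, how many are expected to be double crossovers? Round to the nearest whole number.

Map distances give recombination frequencies of 0.202 and 0.242 for the two intervals.
With interference 0.31 (so coincidence = 0.69), expected double-crossover frequency = 0.202 × 0.242 × 0.69 = 0.03373.
Expected number = 0.03373 × 1500 = 50.59 ≈ 51.

51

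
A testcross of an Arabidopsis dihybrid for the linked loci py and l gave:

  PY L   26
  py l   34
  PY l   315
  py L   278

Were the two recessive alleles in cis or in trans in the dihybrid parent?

trans

The two most frequent classes are PY l (315) and py L (278); these are the parental (non-recombinant) types.
So the F1 carried PY l on one chromosome and py L on the other — the recessive alleles are on opposite chromosomes (trans / repulsion).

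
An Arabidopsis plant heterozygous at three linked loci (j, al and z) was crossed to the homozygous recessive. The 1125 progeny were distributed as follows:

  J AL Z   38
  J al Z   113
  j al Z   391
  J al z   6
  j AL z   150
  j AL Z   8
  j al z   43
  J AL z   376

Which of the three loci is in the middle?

al

The two most frequent reciprocal classes, j al Z and J AL z, are the parental types, so the F1 was j al Z / J AL z.
The two rarest classes, j AL Z and J al z, are the double crossovers. Comparing them with the parentals, only the al allele has switched, so al is the middle locus and the order is z – al – j.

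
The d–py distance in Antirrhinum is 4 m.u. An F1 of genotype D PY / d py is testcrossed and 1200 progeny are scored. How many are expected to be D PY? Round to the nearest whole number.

A map distance of 4 m.u. corresponds to a recombination frequency of 0.040.
The F1 is D PY / d py, so D PY is a parental gamete class with expected frequency (1 − r)/2 = 0.960/2 = 0.4800.
Expected number = 0.4800 × 1200 = 576.00 ≈ 576.

576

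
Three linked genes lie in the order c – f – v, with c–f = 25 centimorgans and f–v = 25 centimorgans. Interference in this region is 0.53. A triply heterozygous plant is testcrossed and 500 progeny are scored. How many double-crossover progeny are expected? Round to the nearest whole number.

15

Map distances give recombination frequencies of 0.250 and 0.250 for the two intervals.
With interference 0.53 (so coincidence = 0.47), expected double-crossover frequency = 0.250 × 0.250 × 0.47 = 0.02937.
Expected number = 0.02937 × 500 = 14.69 ≈ 15.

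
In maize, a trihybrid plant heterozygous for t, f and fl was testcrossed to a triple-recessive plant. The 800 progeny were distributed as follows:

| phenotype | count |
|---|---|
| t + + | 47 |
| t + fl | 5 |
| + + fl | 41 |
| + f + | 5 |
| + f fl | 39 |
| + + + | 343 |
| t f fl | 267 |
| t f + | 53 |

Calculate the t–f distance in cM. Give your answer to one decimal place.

The two most frequent reciprocal classes, + + + and t f fl, are the parental types, so the F1 was + + + / t f fl.
The two rarest classes, + f + and t + fl, are the double crossovers. Comparing them with the parentals, only the f allele has switched, so f is the middle locus and the order is fl – f – t.
Crossovers in the f–t interval produce the single-crossover classes t + + and + f fl (47 + 39 = 86) plus the double crossovers (10).
RF(f–t) = (86 + 10) / 800 = 96/800 = 0.1200 → 12.0 cM.

12.0 cM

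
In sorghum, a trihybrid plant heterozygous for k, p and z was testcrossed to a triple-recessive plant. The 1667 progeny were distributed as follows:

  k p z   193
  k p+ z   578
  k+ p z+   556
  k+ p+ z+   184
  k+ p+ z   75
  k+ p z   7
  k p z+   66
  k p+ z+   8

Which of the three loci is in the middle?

The two most frequent reciprocal classes, k p+ z and k+ p z+, are the parental types, so the F1 was k p+ z / k+ p z+.
The two rarest classes, k p+ z+ and k+ p z, are the double crossovers. Comparing them with the parentals, only the z allele has switched, so z is the middle locus and the order is k – z – p.

z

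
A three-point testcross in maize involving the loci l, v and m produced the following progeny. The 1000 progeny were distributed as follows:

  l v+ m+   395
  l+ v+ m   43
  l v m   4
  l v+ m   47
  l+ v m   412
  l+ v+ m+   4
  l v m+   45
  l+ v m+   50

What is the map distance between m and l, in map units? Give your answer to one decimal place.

10.5 map units

The two most frequent reciprocal classes, l v+ m+ and l+ v m, are the parental types, so the F1 was l v+ m+ / l+ v m.
The two rarest classes, l+ v+ m+ and l v m, are the double crossovers. Comparing them with the parentals, only the l allele has switched, so l is the middle locus and the order is v – l – m.
Crossovers in the l–m interval produce the single-crossover classes l v+ m and l+ v m+ (47 + 50 = 97) plus the double crossovers (8).
RF(l–m) = (97 + 8) / 1000 = 105/1000 = 0.1050 → 10.5 map units.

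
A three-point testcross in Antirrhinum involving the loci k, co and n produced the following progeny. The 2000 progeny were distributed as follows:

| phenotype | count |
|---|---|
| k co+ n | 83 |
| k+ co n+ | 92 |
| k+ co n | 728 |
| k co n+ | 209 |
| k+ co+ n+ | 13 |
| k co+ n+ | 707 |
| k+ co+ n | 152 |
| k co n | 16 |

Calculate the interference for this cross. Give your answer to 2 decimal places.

The two most frequent reciprocal classes, k+ co n and k co+ n+, are the parental types, so the F1 was k+ co n / k co+ n+.
The two rarest classes, k co n and k+ co+ n+, are the double crossovers. Comparing them with the parentals, only the k allele has switched, so k is the middle locus and the order is n – k – co.
n–k: (175 + 29)/2000 = 0.1020; k–co: (361 + 29)/2000 = 0.1950.
Expected DCO frequency = 0.1020 × 0.1950 ≈ 0.01989; observed = 29/2000 ≈ 0.01450.
Coefficient of coincidence = 0.01450/0.01989 ≈ 0.73; interference = 1 − 0.73 = 0.27.

0.27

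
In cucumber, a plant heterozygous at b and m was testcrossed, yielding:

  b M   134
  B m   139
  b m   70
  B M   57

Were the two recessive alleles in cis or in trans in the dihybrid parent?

The two most frequent classes are B m (139) and b M (134); these are the parental (non-recombinant) types.
So the F1 carried B m on one chromosome and b M on the other — the recessive alleles are on opposite chromosomes (trans / repulsion).

trans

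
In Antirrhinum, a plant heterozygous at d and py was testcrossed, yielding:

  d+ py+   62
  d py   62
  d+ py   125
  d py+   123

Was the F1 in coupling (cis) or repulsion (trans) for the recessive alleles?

trans

The two most frequent classes are d+ py (125) and d py+ (123); these are the parental (non-recombinant) types.
So the F1 carried d+ py on one chromosome and d py+ on the other — the recessive alleles are on opposite chromosomes (trans / repulsion).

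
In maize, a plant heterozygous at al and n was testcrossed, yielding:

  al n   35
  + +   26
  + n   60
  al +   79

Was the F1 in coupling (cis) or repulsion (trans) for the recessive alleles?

trans

The two most frequent classes are + n (60) and al + (79); these are the parental (non-recombinant) types.
So the F1 carried + n on one chromosome and al + on the other — the recessive alleles are on opposite chromosomes (trans / repulsion).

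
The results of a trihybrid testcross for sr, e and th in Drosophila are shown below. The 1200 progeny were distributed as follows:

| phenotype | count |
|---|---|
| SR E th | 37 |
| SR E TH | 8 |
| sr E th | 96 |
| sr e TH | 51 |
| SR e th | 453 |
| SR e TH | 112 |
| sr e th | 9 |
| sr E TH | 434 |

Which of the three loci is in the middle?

The two most frequent reciprocal classes, sr E TH and SR e th, are the parental types, so the F1 was sr E TH / SR e th.
The two rarest classes, SR E TH and sr e th, are the double crossovers. Comparing them with the parentals, only the sr allele has switched, so sr is the middle locus and the order is th – sr – e.

sr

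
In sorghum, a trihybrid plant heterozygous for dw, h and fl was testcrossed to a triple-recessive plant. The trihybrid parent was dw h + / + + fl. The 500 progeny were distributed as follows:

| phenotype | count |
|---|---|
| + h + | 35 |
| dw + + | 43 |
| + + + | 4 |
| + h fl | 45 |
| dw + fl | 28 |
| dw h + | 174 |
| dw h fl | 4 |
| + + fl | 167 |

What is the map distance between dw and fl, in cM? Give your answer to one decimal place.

The two rarest classes, dw h fl and + + +, are the double crossovers. Comparing them with the parentals, only the fl allele has switched, so fl is the middle locus and the order is h – fl – dw.
Crossovers in the fl–dw interval produce the single-crossover classes + h + and dw + fl (35 + 28 = 63) plus the double crossovers (8).
RF(fl–dw) = (63 + 8) / 500 = 71/500 = 0.1420 → 14.2 cM.

14.2 cM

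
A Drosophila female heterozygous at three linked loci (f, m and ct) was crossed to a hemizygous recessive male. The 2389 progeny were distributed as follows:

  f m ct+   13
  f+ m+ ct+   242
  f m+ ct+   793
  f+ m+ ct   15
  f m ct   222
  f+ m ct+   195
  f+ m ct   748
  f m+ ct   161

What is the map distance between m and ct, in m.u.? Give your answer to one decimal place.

16.1 m.u.

The two most frequent reciprocal classes, f+ m ct and f m+ ct+, are the parental types, so the F1 was f+ m ct / f m+ ct+.
The two rarest classes, f+ m+ ct and f m ct+, are the double crossovers. Comparing them with the parentals, only the m allele has switched, so m is the middle locus and the order is f – m – ct.
Crossovers in the m–ct interval produce the single-crossover classes f+ m ct+ and f m+ ct (195 + 161 = 356) plus the double crossovers (28).
RF(m–ct) = (356 + 28) / 2389 = 384/2389 = 0.1607 → 16.1 m.u.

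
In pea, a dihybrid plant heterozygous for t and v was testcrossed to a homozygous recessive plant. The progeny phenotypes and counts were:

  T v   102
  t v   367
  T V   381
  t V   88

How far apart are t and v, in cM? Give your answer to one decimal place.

The two most frequent classes, T V (381) and t v (367), are the parental types, so the F1 was T V / t v.
The recombinant classes are T v and t V: 102 + 88 = 190.
Recombination frequency = 190/938 = 0.2026 ≈ 20.3%, i.e. 20.3 cM.

20.3 cM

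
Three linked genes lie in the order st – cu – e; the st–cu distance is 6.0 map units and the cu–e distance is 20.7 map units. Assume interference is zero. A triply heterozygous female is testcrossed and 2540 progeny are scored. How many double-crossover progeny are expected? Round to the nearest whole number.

Map distances give recombination frequencies of 0.060 and 0.207 for the two intervals.
With no interference, expected double-crossover frequency = 0.060 × 0.207 = 0.01242.
Expected number = 0.01242 × 2540 = 31.55 ≈ 32.

32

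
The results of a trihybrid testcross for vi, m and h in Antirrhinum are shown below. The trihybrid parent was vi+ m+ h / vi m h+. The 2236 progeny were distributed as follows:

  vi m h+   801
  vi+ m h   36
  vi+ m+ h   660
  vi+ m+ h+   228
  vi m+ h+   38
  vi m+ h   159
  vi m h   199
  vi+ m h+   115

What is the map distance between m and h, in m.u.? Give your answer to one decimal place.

The two rarest classes, vi+ m h and vi m+ h+, are the double crossovers. Comparing them with the parentals, only the m allele has switched, so m is the middle locus and the order is h – m – vi.
Crossovers in the h–m interval produce the single-crossover classes vi+ m+ h+ and vi m h (228 + 199 = 427) plus the double crossovers (74).
RF(h–m) = (427 + 74) / 2236 = 501/2236 = 0.2241 → 22.4 m.u.

22.4 m.u.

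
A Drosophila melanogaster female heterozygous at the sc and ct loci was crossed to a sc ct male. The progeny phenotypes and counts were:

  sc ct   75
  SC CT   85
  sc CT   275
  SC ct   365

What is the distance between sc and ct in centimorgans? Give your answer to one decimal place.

20.0 centimorgans

The two most frequent classes, SC ct (365) and sc CT (275), are the parental types, so the F1 was SC ct / sc CT.
The recombinant classes are SC CT and sc ct: 85 + 75 = 160.
Recombination frequency = 160/800 = 0.2000 ≈ 20.0%, i.e. 20.0 centimorgans.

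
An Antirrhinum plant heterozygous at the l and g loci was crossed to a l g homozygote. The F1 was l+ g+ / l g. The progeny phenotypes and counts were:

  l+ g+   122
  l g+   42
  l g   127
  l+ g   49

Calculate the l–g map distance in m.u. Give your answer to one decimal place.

26.8 m.u.

The recombinant classes are l+ g and l g+: 49 + 42 = 91.
Recombination frequency = 91/340 = 0.2676 ≈ 26.8%, i.e. 26.8 m.u.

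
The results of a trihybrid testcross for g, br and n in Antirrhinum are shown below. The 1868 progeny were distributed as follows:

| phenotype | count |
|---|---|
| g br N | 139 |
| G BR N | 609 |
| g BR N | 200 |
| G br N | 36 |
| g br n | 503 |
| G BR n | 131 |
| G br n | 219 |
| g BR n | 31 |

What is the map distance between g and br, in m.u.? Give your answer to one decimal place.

The two most frequent reciprocal classes, G BR N and g br n, are the parental types, so the F1 was G BR N / g br n.
The two rarest classes, G br N and g BR n, are the double crossovers. Comparing them with the parentals, only the br allele has switched, so br is the middle locus and the order is n – br – g.
Crossovers in the br–g interval produce the single-crossover classes g BR N and G br n (200 + 219 = 419) plus the double crossovers (67).
RF(br–g) = (419 + 67) / 1868 = 486/1868 = 0.2602 → 26.0 m.u.

26.0 m.u.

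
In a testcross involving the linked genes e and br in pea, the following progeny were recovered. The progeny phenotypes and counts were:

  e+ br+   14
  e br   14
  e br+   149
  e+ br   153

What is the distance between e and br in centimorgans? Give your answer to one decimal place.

8.5 centimorgans

The two most frequent classes, e+ br (153) and e br+ (149), are the parental types, so the F1 was e+ br / e br+.
The recombinant classes are e+ br+ and e br: 14 + 14 = 28.
Recombination frequency = 28/330 = 0.0848 ≈ 8.5%, i.e. 8.5 centimorgans.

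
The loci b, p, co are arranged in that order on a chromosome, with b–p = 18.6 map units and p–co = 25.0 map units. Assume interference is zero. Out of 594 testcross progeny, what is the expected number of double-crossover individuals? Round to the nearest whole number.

28

Map distances give recombination frequencies of 0.186 and 0.250 for the two intervals.
With no interference, expected double-crossover frequency = 0.186 × 0.250 = 0.04650.
Expected number = 0.04650 × 594 = 27.62 ≈ 28.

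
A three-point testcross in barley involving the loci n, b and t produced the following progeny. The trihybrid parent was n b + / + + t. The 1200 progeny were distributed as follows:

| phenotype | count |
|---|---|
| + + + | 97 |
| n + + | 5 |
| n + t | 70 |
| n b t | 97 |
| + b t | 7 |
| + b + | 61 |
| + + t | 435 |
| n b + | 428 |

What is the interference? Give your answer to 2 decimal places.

The two rarest classes, n + + and + b t, are the double crossovers. Comparing them with the parentals, only the b allele has switched, so b is the middle locus and the order is n – b – t.
n–b: (131 + 12)/1200 = 0.1192; b–t: (194 + 12)/1200 = 0.1717.
Expected DCO frequency = 0.1192 × 0.1717 ≈ 0.02047; observed = 12/1200 ≈ 0.01000.
Coefficient of coincidence = 0.01000/0.02047 ≈ 0.49; interference = 1 − 0.49 = 0.51.

0.51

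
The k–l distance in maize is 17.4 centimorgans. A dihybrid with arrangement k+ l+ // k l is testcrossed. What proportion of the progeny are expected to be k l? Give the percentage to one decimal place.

41.3%

A map distance of 17.4 centimorgans corresponds to a recombination frequency of 0.174.
The F1 is k+ l+ / k l, so k l is a parental gamete class with expected frequency (1 − r)/2 = 0.826/2 = 0.4130.
That is 0.4130 = 41.3% of the progeny.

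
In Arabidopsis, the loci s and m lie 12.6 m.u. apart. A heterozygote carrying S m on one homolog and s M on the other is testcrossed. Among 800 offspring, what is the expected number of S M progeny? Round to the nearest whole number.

50

A map distance of 12.6 m.u. corresponds to a recombination frequency of 0.126.
The F1 is S m / s M, so S M is a recombinant gamete class with expected frequency r/2 = 0.126/2 = 0.0630.
Expected number = 0.0630 × 800 = 50.40 ≈ 50.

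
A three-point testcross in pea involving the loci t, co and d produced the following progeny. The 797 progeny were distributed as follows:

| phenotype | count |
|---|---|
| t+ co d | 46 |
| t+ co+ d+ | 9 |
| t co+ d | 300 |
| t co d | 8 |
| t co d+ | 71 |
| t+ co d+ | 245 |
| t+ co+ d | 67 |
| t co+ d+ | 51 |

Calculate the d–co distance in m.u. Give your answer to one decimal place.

14.3 m.u.

The two most frequent reciprocal classes, t co+ d and t+ co d+, are the parental types, so the F1 was t co+ d / t+ co d+.
The two rarest classes, t co d and t+ co+ d+, are the double crossovers. Comparing them with the parentals, only the co allele has switched, so co is the middle locus and the order is d – co – t.
Crossovers in the d–co interval produce the single-crossover classes t co+ d+ and t+ co d (51 + 46 = 97) plus the double crossovers (17).
RF(d–co) = (97 + 17) / 797 = 114/797 = 0.1430 → 14.3 m.u.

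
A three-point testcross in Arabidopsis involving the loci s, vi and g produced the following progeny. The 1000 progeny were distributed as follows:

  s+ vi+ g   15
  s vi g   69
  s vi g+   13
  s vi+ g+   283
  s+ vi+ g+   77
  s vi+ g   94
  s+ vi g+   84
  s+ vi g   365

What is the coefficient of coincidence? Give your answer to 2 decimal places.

The two most frequent reciprocal classes, s+ vi g and s vi+ g+, are the parental types, so the F1 was s+ vi g / s vi+ g+.
The two rarest classes, s+ vi+ g and s vi g+, are the double crossovers. Comparing them with the parentals, only the vi allele has switched, so vi is the middle locus and the order is g – vi – s.
g–vi: (178 + 28)/1000 = 0.2060; vi–s: (146 + 28)/1000 = 0.1740.
Expected DCO frequency = 0.2060 × 0.1740 ≈ 0.03584; observed = 28/1000 ≈ 0.02800.
Coefficient of coincidence = 0.02800/0.03584 ≈ 0.78.

0.78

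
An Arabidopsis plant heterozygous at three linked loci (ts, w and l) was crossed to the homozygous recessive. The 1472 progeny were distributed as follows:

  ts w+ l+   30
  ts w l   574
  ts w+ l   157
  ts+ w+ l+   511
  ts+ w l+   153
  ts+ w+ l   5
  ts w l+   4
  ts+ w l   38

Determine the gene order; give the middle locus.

The two most frequent reciprocal classes, ts+ w+ l+ and ts w l, are the parental types, so the F1 was ts+ w+ l+ / ts w l.
The two rarest classes, ts+ w+ l and ts w l+, are the double crossovers. Comparing them with the parentals, only the l allele has switched, so l is the middle locus and the order is w – l – ts.

l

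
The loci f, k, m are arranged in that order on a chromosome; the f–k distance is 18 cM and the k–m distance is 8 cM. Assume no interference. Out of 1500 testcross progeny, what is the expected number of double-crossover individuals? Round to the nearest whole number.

Map distances give recombination frequencies of 0.180 and 0.080 for the two intervals.
With no interference, expected double-crossover frequency = 0.180 × 0.080 = 0.01440.
Expected number = 0.01440 × 1500 = 21.60 ≈ 22.

22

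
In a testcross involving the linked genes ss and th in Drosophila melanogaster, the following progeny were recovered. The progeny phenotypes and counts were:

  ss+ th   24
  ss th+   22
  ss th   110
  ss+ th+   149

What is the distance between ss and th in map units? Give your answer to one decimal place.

15.1 map units

The two most frequent classes, ss+ th+ (149) and ss th (110), are the parental types, so the F1 was ss+ th+ / ss th.
The recombinant classes are ss+ th and ss th+: 24 + 22 = 46.
Recombination frequency = 46/305 = 0.1508 ≈ 15.1%, i.e. 15.1 map units.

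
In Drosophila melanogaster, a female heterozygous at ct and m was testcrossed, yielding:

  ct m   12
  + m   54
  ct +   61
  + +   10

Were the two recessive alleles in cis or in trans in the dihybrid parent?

The two most frequent classes are + m (54) and ct + (61); these are the parental (non-recombinant) types.
So the F1 carried + m on one chromosome and ct + on the other — the recessive alleles are on opposite chromosomes (trans / repulsion).

trans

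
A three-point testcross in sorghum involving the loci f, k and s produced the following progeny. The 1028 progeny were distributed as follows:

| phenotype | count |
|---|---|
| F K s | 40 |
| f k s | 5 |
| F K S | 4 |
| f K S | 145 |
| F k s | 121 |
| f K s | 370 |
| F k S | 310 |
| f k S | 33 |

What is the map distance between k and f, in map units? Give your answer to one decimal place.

8.0 map units

The two most frequent reciprocal classes, f K s and F k S, are the parental types, so the F1 was f K s / F k S.
The two rarest classes, f k s and F K S, are the double crossovers. Comparing them with the parentals, only the k allele has switched, so k is the middle locus and the order is f – k – s.
Crossovers in the f–k interval produce the single-crossover classes F K s and f k S (40 + 33 = 73) plus the double crossovers (9).
RF(f–k) = (73 + 9) / 1028 = 82/1028 = 0.0798 → 8.0 map units.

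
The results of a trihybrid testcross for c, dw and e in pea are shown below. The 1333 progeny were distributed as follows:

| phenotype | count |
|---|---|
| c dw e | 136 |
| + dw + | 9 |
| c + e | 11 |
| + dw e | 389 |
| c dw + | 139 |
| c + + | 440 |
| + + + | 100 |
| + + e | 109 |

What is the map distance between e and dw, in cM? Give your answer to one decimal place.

The two most frequent reciprocal classes, c + + and + dw e, are the parental types, so the F1 was c + + / + dw e.
The two rarest classes, c + e and + dw +, are the double crossovers. Comparing them with the parentals, only the e allele has switched, so e is the middle locus and the order is c – e – dw.
Crossovers in the e–dw interval produce the single-crossover classes c dw + and + + e (139 + 109 = 248) plus the double crossovers (20).
RF(e–dw) = (248 + 20) / 1333 = 268/1333 = 0.2011 → 20.1 cM.

20.1 cM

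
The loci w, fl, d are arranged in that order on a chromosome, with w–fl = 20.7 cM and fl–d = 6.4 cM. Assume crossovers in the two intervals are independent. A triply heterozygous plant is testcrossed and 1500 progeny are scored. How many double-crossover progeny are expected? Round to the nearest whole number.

20

Map distances give recombination frequencies of 0.207 and 0.064 for the two intervals.
With no interference, expected double-crossover frequency = 0.207 × 0.064 = 0.01325.
Expected number = 0.01325 × 1500 = 19.87 ≈ 20.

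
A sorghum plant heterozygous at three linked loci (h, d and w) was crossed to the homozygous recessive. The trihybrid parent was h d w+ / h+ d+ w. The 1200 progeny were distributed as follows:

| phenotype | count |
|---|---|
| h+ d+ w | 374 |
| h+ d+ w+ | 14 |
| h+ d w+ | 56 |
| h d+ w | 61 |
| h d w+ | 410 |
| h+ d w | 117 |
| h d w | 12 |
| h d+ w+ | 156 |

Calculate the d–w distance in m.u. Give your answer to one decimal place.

24.9 m.u.

The two rarest classes, h d w and h+ d+ w+, are the double crossovers. Comparing them with the parentals, only the w allele has switched, so w is the middle locus and the order is h – w – d.
Crossovers in the w–d interval produce the single-crossover classes h d+ w+ and h+ d w (156 + 117 = 273) plus the double crossovers (26).
RF(w–d) = (273 + 26) / 1200 = 299/1200 = 0.2492 → 24.9 m.u.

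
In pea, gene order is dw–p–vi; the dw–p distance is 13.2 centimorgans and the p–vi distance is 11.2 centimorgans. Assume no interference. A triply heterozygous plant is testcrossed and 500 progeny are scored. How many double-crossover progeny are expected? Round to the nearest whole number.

7

Map distances give recombination frequencies of 0.132 and 0.112 for the two intervals.
With no interference, expected double-crossover frequency = 0.132 × 0.112 = 0.01478.
Expected number = 0.01478 × 500 = 7.39 ≈ 7.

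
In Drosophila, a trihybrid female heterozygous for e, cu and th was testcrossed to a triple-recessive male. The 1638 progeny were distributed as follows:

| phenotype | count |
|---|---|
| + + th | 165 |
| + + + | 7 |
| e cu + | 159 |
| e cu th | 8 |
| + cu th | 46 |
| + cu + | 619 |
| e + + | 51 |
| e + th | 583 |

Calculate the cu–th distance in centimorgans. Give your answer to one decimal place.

The two most frequent reciprocal classes, e + th and + cu +, are the parental types, so the F1 was e + th / + cu +.
The two rarest classes, e cu th and + + +, are the double crossovers. Comparing them with the parentals, only the cu allele has switched, so cu is the middle locus and the order is e – cu – th.
Crossovers in the cu–th interval produce the single-crossover classes e + + and + cu th (51 + 46 = 97) plus the double crossovers (15).
RF(cu–th) = (97 + 15) / 1638 = 112/1638 = 0.0684 → 6.8 centimorgans.

6.8 centimorgans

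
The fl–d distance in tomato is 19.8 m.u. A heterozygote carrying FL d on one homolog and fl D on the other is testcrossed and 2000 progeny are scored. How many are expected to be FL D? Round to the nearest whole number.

198

A map distance of 19.8 m.u. corresponds to a recombination frequency of 0.198.
The F1 is FL d / fl D, so FL D is a recombinant gamete class with expected frequency r/2 = 0.198/2 = 0.0990.
Expected number = 0.0990 × 2000 = 198.00 ≈ 198.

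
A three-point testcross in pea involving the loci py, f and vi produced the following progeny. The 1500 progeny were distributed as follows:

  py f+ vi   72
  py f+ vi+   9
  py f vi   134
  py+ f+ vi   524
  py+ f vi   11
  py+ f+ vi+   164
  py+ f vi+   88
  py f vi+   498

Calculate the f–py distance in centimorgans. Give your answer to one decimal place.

The two most frequent reciprocal classes, py+ f+ vi and py f vi+, are the parental types, so the F1 was py+ f+ vi / py f vi+.
The two rarest classes, py+ f vi and py f+ vi+, are the double crossovers. Comparing them with the parentals, only the f allele has switched, so f is the middle locus and the order is py – f – vi.
Crossovers in the py–f interval produce the single-crossover classes py f+ vi and py+ f vi+ (72 + 88 = 160) plus the double crossovers (20).
RF(py–f) = (160 + 20) / 1500 = 180/1500 = 0.1200 → 12.0 centimorgans.

12.0 centimorgans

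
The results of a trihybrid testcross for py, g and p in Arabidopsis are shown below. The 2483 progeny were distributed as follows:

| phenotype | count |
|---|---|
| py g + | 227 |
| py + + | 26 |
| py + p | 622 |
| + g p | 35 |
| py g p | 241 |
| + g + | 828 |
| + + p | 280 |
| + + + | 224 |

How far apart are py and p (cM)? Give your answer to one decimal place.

The two most frequent reciprocal classes, py + p and + g +, are the parental types, so the F1 was py + p / + g +.
The two rarest classes, py + + and + g p, are the double crossovers. Comparing them with the parentals, only the p allele has switched, so p is the middle locus and the order is py – p – g.
Crossovers in the py–p interval produce the single-crossover classes + + p and py g + (280 + 227 = 507) plus the double crossovers (61).
RF(py–p) = (507 + 61) / 2483 = 568/2483 = 0.2288 → 22.9 cM.

22.9 cM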